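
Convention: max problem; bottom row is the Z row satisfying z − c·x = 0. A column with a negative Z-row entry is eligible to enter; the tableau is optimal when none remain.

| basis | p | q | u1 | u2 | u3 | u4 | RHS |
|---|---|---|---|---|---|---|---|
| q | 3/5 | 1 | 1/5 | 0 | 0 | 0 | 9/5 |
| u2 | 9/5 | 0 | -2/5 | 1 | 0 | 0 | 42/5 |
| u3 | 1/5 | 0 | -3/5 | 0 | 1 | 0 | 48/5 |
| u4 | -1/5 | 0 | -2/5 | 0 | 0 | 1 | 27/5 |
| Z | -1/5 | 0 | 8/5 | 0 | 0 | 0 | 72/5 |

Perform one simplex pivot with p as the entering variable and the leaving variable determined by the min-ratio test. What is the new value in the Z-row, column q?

1/3

Ratio test on column p — row 1: (9/5)/(3/5) = 3; row 2: (42/5)/(9/5) = 14/3; row 3: (48/5)/(1/5) = 48; row 4: entry -1/5 ≤ 0. Minimum is 3 at row 1 (q leaves); pivot element 3/5.
Divide row 1 by 3/5; eliminate column p from the other rows.
Z-row update in column q: 0 − (-1/5)·(5/3) = 1/3.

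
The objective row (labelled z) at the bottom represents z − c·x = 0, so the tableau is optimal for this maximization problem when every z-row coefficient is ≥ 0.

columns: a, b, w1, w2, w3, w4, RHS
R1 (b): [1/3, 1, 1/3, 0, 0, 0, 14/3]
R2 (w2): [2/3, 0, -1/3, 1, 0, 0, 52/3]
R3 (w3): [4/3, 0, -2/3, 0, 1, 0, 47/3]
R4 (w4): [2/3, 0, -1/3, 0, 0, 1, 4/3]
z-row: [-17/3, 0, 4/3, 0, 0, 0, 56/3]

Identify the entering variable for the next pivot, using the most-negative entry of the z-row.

Negative z-row entries: a: -17/3.
The most negative is -17/3 in column a, so a enters.

a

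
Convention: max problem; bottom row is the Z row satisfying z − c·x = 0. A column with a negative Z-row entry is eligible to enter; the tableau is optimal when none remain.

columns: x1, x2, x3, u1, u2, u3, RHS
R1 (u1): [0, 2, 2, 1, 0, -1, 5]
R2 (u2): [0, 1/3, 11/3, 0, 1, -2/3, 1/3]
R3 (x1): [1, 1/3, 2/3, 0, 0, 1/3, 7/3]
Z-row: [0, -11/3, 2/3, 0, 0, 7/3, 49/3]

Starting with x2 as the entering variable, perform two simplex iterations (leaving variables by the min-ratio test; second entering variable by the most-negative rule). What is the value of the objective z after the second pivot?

25

Ratio test on column x2 — row 1: 5/2 = 5/2; row 2: (1/3)/(1/3) = 1; row 3: (7/3)/(1/3) = 7. Minimum is 1 at row 2 (u2 leaves); pivot element 1/3.
Pivot on row 2; the Z-row RHS becomes 49/3 − (-11/3)·1 = 20.
Next entering variable (most negative Z-row entry -5): u3.
Ratio test on column u3 — row 1: 3/3 = 1; row 2: entry -2 ≤ 0; row 3: 2/1 = 2. Minimum is 1 at row 1 (u1 leaves); pivot element 3.
After the second pivot the Z-row RHS is 20 − (-5)·1 = 25.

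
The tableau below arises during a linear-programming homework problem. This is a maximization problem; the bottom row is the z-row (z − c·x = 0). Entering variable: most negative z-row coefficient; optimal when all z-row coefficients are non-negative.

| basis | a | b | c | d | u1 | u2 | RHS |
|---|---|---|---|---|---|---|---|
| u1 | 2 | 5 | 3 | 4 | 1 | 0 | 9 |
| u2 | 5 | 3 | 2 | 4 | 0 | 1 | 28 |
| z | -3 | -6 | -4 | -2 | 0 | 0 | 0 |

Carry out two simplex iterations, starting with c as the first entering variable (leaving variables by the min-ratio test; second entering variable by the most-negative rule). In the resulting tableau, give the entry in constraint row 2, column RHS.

Ratio test on column c — row 1: 9/3 = 3; row 2: 28/2 = 14. Minimum is 3 at row 1 (u1 leaves); pivot element 3.
Divide row 1 by 3; eliminate column c from the other rows.
Second iteration: most negative z-row entry is -1/3 in column a, so a enters.
Ratio test on column a — row 1: 3/(2/3) = 9/2; row 2: 22/(11/3) = 6. Minimum is 9/2 at row 1 (c leaves); pivot element 2/3.
Divide row 1 by 2/3; eliminate column a from the other rows.
After both pivots, the entry at constraint row 2, column RHS is 11/2.

11/2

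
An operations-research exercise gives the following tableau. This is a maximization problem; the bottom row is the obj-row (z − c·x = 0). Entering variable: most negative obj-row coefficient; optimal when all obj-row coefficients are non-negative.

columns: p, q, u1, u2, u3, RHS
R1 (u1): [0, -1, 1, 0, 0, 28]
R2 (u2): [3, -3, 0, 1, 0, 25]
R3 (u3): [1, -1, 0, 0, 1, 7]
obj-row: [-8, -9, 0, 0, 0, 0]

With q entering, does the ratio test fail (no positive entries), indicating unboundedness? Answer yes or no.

Every constraint-row entry in column q is ≤ 0, so increasing q is unbounded.

yes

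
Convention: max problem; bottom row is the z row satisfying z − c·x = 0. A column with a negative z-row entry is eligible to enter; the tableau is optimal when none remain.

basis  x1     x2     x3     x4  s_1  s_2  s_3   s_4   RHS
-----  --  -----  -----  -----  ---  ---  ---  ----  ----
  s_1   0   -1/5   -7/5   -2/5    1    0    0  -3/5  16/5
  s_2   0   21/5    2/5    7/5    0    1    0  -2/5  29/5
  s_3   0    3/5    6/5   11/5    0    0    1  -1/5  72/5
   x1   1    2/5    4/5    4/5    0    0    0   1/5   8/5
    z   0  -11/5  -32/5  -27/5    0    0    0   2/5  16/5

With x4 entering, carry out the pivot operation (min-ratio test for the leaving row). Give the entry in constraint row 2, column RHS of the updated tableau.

3

Ratio test on column x4 — row 1: entry -2/5 ≤ 0; row 2: (29/5)/(7/5) = 29/7; row 3: (72/5)/(11/5) = 72/11; row 4: (8/5)/(4/5) = 2. Minimum is 2 at row 4 (x1 leaves); pivot element 4/5.
Divide row 4 by 4/5; eliminate column x4 from the other rows.
Row 2 update in column RHS: 29/5 − (7/5)·2 = 3.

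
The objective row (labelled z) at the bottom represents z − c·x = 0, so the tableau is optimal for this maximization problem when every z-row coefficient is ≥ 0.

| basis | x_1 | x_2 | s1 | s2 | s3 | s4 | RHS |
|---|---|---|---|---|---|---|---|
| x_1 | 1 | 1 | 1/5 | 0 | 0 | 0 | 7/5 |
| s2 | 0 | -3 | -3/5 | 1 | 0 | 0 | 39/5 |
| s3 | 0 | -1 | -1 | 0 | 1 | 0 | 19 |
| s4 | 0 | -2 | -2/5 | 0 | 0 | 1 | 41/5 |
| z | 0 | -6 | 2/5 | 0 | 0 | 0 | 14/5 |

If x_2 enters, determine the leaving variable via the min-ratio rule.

x_1

Column x_2 entries and ratios — x_1: (7/5)/1 = 7/5; s2: -3 ≤ 0, skip; s3: -1 ≤ 0, skip; s4: -2 ≤ 0, skip.
Smallest ratio is 7/5 in the row of x_1, so x_1 leaves.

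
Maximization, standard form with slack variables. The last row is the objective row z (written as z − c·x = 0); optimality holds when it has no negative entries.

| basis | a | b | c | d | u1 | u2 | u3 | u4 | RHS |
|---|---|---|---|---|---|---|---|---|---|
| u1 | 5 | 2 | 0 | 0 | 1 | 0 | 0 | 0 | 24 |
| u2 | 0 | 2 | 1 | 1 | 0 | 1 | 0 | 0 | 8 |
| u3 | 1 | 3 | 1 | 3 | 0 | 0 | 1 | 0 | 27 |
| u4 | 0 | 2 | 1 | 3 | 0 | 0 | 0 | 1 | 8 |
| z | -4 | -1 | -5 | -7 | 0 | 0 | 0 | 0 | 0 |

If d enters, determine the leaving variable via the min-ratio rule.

Column d entries and ratios — u1: 0 ≤ 0, skip; u2: 8/1 = 8; u3: 27/3 = 9; u4: 8/3 = 8/3.
Smallest ratio is 8/3 in the row of u4, so u4 leaves.

u4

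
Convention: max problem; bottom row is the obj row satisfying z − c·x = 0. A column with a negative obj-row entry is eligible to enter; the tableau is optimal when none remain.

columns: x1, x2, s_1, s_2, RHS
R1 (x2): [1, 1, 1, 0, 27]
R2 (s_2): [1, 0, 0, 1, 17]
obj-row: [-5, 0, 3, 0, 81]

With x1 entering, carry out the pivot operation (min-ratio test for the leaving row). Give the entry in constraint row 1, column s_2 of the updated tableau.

Ratio test on column x1 — row 1: 27/1 = 27; row 2: 17/1 = 17. Minimum is 17 at row 2 (s_2 leaves); pivot element 1.
Divide row 2 by 1; eliminate column x1 from the other rows.
Row 1 update in column s_2: 0 − 1·1 = -1.

-1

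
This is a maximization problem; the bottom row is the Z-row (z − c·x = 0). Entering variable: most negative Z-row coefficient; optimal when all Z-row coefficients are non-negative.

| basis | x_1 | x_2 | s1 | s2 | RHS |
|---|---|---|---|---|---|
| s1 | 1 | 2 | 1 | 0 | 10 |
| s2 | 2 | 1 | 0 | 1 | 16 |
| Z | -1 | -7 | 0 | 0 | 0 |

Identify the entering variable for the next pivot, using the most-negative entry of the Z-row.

x_2

Negative Z-row entries: x_1: -1, x_2: -7.
The most negative is -7 in column x_2, so x_2 enters.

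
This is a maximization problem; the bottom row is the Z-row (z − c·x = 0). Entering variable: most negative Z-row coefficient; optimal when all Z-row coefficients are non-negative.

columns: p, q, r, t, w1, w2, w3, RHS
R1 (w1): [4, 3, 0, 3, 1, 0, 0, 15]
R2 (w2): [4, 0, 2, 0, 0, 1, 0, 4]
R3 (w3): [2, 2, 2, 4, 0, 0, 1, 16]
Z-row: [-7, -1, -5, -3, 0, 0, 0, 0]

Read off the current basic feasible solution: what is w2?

4

w2 is basic (row 2); its value is the RHS of that row, 4.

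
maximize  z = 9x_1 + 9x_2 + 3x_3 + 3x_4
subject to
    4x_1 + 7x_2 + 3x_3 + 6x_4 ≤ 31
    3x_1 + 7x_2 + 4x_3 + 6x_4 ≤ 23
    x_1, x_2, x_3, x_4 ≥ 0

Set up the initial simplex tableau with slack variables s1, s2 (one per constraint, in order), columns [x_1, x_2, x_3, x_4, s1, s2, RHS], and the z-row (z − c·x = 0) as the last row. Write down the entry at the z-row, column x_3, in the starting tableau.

-3

The z-row carries the negated objective coefficients: the x_3 entry is -3.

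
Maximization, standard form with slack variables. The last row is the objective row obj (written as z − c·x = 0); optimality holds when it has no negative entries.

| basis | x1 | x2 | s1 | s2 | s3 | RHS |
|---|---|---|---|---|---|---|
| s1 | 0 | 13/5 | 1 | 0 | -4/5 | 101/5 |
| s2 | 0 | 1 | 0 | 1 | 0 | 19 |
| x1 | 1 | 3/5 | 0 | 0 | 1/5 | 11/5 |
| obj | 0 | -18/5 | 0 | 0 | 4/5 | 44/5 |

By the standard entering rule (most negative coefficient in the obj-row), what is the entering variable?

x2

Negative obj-row entries: x2: -18/5.
The most negative is -18/5 in column x2, so x2 enters.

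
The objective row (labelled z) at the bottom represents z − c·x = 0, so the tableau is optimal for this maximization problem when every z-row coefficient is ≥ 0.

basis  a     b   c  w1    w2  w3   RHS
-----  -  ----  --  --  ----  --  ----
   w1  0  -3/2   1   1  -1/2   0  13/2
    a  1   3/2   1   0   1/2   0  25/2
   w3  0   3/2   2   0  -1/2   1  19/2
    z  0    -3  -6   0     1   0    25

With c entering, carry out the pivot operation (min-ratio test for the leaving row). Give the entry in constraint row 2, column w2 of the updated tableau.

Ratio test on column c — row 1: (13/2)/1 = 13/2; row 2: (25/2)/1 = 25/2; row 3: (19/2)/2 = 19/4. Minimum is 19/4 at row 3 (w3 leaves); pivot element 2.
Divide row 3 by 2; eliminate column c from the other rows.
Row 2 update in column w2: 1/2 − 1·(-1/4) = 3/4.

3/4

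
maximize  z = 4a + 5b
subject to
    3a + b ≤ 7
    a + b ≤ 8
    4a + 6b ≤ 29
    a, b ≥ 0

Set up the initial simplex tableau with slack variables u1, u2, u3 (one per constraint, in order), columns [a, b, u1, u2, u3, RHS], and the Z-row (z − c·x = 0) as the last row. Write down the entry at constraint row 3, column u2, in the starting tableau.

Slack u2 belongs to constraint 2; its column is the unit vector e_2, so the entry in row 3 is 0.

0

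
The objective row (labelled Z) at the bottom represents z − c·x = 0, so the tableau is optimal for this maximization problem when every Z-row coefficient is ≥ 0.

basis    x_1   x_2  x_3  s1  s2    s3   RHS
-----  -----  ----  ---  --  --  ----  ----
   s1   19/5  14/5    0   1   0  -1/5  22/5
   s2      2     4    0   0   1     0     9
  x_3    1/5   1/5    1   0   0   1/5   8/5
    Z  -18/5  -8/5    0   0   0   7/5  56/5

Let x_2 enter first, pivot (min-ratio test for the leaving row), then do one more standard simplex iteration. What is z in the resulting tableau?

292/19

Ratio test on column x_2 — row 1: (22/5)/(14/5) = 11/7; row 2: 9/4 = 9/4; row 3: (8/5)/(1/5) = 8. Minimum is 11/7 at row 1 (s1 leaves); pivot element 14/5.
Pivot on row 1; the Z-row RHS becomes 56/5 − (-8/5)·(11/7) = 96/7.
Next entering variable (most negative Z-row entry -10/7): x_1.
Ratio test on column x_1 — row 1: (11/7)/(19/14) = 22/19; row 2: entry -24/7 ≤ 0; row 3: entry -1/14 ≤ 0. Minimum is 22/19 at row 1 (x_2 leaves); pivot element 19/14.
After the second pivot the Z-row RHS is 96/7 − (-10/7)·(22/19) = 292/19.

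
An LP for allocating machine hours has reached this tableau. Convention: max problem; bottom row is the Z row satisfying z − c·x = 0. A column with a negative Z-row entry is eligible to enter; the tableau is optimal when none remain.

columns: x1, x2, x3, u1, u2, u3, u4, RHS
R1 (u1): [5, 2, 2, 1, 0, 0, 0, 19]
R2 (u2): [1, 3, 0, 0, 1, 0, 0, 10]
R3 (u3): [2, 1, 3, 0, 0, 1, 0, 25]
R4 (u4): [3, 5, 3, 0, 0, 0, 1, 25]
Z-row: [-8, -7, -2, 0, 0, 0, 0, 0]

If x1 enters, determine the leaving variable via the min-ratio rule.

Column x1 entries and ratios — u1: 19/5 = 19/5; u2: 10/1 = 10; u3: 25/2 = 25/2; u4: 25/3 = 25/3.
Smallest ratio is 19/5 in the row of u1, so u1 leaves.

u1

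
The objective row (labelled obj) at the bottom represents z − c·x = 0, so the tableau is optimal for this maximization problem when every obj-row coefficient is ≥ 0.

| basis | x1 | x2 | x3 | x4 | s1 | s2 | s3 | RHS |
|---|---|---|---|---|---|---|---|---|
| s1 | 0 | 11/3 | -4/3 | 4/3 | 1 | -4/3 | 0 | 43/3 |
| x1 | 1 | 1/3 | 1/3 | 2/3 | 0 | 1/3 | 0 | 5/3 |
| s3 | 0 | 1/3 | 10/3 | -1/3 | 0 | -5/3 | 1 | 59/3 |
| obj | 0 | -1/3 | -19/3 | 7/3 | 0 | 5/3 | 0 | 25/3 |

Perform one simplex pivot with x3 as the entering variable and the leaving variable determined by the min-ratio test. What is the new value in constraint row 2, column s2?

Ratio test on column x3 — row 1: entry -4/3 ≤ 0; row 2: (5/3)/(1/3) = 5; row 3: (59/3)/(10/3) = 59/10. Minimum is 5 at row 2 (x1 leaves); pivot element 1/3.
Divide row 2 by 1/3; eliminate column x3 from the other rows.
In the new row 2, the s2 entry is the old entry divided by the pivot: (1/3)/(1/3) = 1.

1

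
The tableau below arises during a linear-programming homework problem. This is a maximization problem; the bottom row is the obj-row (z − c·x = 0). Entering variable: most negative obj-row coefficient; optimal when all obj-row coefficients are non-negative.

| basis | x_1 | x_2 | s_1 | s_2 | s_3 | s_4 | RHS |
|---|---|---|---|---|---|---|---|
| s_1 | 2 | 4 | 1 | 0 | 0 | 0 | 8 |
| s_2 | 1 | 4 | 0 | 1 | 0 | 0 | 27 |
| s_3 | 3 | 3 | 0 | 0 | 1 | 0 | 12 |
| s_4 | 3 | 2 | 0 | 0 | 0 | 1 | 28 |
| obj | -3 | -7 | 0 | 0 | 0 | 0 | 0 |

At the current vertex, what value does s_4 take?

s_4 is basic (row 4); its value is the RHS of that row, 28.

28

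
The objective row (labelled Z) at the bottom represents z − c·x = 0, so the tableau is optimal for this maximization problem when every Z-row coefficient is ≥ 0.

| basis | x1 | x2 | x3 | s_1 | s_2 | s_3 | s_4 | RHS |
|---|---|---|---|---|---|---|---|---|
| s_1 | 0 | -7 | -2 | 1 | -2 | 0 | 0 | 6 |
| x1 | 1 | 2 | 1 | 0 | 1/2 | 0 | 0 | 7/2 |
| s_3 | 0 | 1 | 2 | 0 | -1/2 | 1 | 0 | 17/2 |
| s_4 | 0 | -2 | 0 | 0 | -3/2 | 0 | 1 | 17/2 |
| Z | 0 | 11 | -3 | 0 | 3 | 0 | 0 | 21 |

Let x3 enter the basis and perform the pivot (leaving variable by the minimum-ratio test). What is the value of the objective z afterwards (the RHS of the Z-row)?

63/2

Ratio test on column x3 — row 1: entry -2 ≤ 0; row 2: (7/2)/1 = 7/2; row 3: (17/2)/2 = 17/4; row 4: entry 0 ≤ 0. Minimum is 7/2 at row 2 (x1 leaves); pivot element 1.
Pivot on row 2; the Z-row RHS becomes 21 − (-3)·(7/2) = 63/2.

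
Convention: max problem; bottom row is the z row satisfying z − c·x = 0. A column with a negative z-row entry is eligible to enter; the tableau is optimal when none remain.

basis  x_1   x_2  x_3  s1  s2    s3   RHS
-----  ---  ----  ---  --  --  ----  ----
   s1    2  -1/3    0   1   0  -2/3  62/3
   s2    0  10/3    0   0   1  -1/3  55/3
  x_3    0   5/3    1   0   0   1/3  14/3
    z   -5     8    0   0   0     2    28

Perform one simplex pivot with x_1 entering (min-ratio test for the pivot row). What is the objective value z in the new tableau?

Ratio test on column x_1 — row 1: (62/3)/2 = 31/3; row 2: entry 0 ≤ 0; row 3: entry 0 ≤ 0. Minimum is 31/3 at row 1 (s1 leaves); pivot element 2.
Pivot on row 1; the z-row RHS becomes 28 − (-5)·(31/3) = 239/3.

239/3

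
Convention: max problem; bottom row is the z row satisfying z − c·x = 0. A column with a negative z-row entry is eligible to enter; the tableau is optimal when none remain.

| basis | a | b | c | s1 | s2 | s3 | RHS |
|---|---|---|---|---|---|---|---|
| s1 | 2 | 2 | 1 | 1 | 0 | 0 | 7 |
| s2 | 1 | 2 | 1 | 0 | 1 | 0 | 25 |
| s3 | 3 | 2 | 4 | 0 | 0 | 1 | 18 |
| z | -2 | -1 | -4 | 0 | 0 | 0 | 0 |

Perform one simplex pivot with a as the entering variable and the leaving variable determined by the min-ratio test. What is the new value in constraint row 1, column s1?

1/2

Ratio test on column a — row 1: 7/2 = 7/2; row 2: 25/1 = 25; row 3: 18/3 = 6. Minimum is 7/2 at row 1 (s1 leaves); pivot element 2.
Divide row 1 by 2; eliminate column a from the other rows.
In the new row 1, the s1 entry is the old entry divided by the pivot: 1/2 = 1/2.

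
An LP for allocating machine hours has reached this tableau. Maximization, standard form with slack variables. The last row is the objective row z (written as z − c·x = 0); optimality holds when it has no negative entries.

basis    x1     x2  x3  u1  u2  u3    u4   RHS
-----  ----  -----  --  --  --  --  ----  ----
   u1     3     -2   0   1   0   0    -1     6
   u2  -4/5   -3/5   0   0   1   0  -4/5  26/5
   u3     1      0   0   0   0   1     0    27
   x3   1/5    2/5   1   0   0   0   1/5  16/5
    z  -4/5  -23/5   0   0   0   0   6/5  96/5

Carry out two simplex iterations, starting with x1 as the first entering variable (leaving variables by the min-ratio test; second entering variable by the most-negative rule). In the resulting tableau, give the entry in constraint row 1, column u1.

Ratio test on column x1 — row 1: 6/3 = 2; row 2: entry -4/5 ≤ 0; row 3: 27/1 = 27; row 4: (16/5)/(1/5) = 16. Minimum is 2 at row 1 (u1 leaves); pivot element 3.
Divide row 1 by 3; eliminate column x1 from the other rows.
Second iteration: most negative z-row entry is -77/15 in column x2, so x2 enters.
Ratio test on column x2 — row 1: entry -2/3 ≤ 0; row 2: entry -17/15 ≤ 0; row 3: 25/(2/3) = 75/2; row 4: (14/5)/(8/15) = 21/4. Minimum is 21/4 at row 4 (x3 leaves); pivot element 8/15.
Divide row 4 by 8/15; eliminate column x2 from the other rows.
After both pivots, the entry at constraint row 1, column u1 is 1/4.

1/4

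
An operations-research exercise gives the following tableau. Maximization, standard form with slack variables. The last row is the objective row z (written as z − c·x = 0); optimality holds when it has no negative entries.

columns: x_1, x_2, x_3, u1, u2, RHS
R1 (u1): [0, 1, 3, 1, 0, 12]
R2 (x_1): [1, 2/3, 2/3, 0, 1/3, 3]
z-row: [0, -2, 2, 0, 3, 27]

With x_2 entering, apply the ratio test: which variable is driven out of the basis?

x_1

Column x_2 entries and ratios — u1: 12/1 = 12; x_1: 3/(2/3) = 9/2.
Smallest ratio is 9/2 in the row of x_1, so x_1 leaves.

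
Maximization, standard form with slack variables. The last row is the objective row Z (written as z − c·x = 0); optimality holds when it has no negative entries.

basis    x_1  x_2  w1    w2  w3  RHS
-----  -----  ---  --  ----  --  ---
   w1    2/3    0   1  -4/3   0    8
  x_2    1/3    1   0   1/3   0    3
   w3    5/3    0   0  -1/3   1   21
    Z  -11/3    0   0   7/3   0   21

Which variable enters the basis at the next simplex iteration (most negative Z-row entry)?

x_1

Negative Z-row entries: x_1: -11/3.
The most negative is -11/3 in column x_1, so x_1 enters.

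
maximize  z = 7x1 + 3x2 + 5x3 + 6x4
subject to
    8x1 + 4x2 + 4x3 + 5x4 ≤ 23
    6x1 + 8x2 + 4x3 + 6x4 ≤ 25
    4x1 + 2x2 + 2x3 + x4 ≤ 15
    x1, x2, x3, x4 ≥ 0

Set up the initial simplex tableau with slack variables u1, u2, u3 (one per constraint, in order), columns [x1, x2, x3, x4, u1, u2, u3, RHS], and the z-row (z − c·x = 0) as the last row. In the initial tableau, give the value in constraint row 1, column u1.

1

Slack u1 belongs to constraint 1; its column is the unit vector e_1, so the entry in row 1 is 1.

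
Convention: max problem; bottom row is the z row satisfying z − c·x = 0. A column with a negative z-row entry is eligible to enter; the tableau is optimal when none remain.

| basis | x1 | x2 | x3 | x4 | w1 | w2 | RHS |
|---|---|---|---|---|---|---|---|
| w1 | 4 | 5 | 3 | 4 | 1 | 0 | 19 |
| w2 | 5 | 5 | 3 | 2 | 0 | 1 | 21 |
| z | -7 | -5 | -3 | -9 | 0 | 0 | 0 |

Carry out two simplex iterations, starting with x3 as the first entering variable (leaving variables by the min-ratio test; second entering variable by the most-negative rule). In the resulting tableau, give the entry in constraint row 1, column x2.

Ratio test on column x3 — row 1: 19/3 = 19/3; row 2: 21/3 = 7. Minimum is 19/3 at row 1 (w1 leaves); pivot element 3.
Divide row 1 by 3; eliminate column x3 from the other rows.
Second iteration: most negative z-row entry is -5 in column x4, so x4 enters.
Ratio test on column x4 — row 1: (19/3)/(4/3) = 19/4; row 2: entry -2 ≤ 0. Minimum is 19/4 at row 1 (x3 leaves); pivot element 4/3.
Divide row 1 by 4/3; eliminate column x4 from the other rows.
After both pivots, the entry at constraint row 1, column x2 is 5/4.

5/4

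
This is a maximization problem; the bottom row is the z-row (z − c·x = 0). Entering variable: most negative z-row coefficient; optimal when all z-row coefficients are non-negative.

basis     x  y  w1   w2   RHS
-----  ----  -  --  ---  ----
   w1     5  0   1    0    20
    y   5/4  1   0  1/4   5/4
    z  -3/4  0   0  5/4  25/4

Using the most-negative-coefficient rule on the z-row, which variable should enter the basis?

x

Negative z-row entries: x: -3/4.
The most negative is -3/4 in column x, so x enters.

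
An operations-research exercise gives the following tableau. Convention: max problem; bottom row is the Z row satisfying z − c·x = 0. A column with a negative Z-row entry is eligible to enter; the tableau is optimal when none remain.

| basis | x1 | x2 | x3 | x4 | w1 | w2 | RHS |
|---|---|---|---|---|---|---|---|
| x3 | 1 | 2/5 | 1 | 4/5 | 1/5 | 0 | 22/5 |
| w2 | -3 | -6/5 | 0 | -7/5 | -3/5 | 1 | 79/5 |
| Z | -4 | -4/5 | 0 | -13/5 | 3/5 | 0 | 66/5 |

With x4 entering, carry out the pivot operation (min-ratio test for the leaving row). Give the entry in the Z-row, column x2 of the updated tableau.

1/2

Ratio test on column x4 — row 1: (22/5)/(4/5) = 11/2; row 2: entry -7/5 ≤ 0. Minimum is 11/2 at row 1 (x3 leaves); pivot element 4/5.
Divide row 1 by 4/5; eliminate column x4 from the other rows.
Z-row update in column x2: -4/5 − (-13/5)·(1/2) = 1/2.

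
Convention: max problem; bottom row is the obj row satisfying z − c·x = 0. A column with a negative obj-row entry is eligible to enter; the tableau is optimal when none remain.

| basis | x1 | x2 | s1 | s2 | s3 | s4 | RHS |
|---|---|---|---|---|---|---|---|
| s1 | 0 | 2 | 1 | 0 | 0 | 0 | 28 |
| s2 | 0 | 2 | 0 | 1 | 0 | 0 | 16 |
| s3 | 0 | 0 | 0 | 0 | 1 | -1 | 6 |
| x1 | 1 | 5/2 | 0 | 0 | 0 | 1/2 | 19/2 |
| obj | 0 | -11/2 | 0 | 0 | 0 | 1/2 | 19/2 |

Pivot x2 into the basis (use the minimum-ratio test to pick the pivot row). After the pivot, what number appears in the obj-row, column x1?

11/5

Ratio test on column x2 — row 1: 28/2 = 14; row 2: 16/2 = 8; row 3: entry 0 ≤ 0; row 4: (19/2)/(5/2) = 19/5. Minimum is 19/5 at row 4 (x1 leaves); pivot element 5/2.
Divide row 4 by 5/2; eliminate column x2 from the other rows.
obj-row update in column x1: 0 − (-11/2)·(2/5) = 11/5.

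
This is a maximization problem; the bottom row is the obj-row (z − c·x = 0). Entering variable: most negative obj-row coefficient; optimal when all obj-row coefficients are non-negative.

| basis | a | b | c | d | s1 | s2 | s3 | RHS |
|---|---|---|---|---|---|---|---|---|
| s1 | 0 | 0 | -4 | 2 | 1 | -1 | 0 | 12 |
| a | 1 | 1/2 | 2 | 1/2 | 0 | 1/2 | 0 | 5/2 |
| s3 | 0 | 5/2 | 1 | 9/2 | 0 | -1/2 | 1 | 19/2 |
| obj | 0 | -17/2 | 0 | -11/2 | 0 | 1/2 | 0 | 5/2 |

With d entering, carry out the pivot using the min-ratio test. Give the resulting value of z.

127/9

Ratio test on column d — row 1: 12/2 = 6; row 2: (5/2)/(1/2) = 5; row 3: (19/2)/(9/2) = 19/9. Minimum is 19/9 at row 3 (s3 leaves); pivot element 9/2.
Pivot on row 3; the obj-row RHS becomes 5/2 − (-11/2)·(19/9) = 127/9.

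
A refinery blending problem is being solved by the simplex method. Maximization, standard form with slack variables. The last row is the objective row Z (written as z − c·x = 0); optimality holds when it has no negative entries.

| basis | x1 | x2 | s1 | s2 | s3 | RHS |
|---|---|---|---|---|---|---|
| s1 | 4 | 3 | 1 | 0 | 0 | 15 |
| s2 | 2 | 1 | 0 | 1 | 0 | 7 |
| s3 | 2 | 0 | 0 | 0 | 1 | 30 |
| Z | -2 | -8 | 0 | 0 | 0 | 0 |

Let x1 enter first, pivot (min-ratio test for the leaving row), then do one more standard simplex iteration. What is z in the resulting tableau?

Ratio test on column x1 — row 1: 15/4 = 15/4; row 2: 7/2 = 7/2; row 3: 30/2 = 15. Minimum is 7/2 at row 2 (s2 leaves); pivot element 2.
Pivot on row 2; the Z-row RHS becomes 0 − (-2)·(7/2) = 7.
Next entering variable (most negative Z-row entry -7): x2.
Ratio test on column x2 — row 1: 1/1 = 1; row 2: (7/2)/(1/2) = 7; row 3: entry -1 ≤ 0. Minimum is 1 at row 1 (s1 leaves); pivot element 1.
After the second pivot the Z-row RHS is 7 − (-7)·1 = 14.

14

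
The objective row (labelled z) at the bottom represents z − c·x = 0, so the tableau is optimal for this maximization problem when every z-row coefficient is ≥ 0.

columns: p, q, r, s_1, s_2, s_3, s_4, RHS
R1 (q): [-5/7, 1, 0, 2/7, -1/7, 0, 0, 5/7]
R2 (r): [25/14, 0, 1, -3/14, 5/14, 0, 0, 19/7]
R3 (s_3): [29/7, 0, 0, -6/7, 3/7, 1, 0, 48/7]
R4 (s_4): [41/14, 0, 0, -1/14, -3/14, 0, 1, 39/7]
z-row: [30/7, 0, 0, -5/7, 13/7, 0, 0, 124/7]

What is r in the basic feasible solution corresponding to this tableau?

19/7

r is basic (row 2); its value is the RHS of that row, 19/7.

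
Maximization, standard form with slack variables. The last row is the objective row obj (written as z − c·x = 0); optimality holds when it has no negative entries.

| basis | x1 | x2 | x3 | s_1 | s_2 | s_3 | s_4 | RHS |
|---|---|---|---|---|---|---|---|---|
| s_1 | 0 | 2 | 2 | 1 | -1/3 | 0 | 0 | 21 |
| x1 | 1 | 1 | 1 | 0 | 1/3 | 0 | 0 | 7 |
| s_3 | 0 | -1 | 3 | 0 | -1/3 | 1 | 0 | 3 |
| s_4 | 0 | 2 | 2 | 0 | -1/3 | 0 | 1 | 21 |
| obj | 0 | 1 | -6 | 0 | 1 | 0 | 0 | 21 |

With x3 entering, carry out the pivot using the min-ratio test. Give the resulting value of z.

Ratio test on column x3 — row 1: 21/2 = 21/2; row 2: 7/1 = 7; row 3: 3/3 = 1; row 4: 21/2 = 21/2. Minimum is 1 at row 3 (s_3 leaves); pivot element 3.
Pivot on row 3; the obj-row RHS becomes 21 − (-6)·1 = 27.

27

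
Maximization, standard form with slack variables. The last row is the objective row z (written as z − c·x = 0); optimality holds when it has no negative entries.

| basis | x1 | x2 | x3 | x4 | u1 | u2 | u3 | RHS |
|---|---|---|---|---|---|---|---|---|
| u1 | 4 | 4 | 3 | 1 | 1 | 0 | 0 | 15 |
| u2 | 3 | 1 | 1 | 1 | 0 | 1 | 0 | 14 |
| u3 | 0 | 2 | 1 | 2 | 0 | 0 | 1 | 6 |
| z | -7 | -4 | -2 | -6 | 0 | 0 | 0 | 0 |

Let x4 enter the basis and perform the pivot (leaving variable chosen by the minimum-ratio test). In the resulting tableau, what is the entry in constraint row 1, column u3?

-1/2

Ratio test on column x4 — row 1: 15/1 = 15; row 2: 14/1 = 14; row 3: 6/2 = 3. Minimum is 3 at row 3 (u3 leaves); pivot element 2.
Divide row 3 by 2; eliminate column x4 from the other rows.
Row 1 update in column u3: 0 − 1·(1/2) = -1/2.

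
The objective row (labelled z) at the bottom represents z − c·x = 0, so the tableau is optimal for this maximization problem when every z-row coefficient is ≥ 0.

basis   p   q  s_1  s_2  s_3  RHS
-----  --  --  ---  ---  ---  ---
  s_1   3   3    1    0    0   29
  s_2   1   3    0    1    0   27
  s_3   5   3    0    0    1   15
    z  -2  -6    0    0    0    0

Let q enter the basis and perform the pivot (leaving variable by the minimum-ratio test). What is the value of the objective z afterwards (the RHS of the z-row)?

30

Ratio test on column q — row 1: 29/3 = 29/3; row 2: 27/3 = 9; row 3: 15/3 = 5. Minimum is 5 at row 3 (s_3 leaves); pivot element 3.
Pivot on row 3; the z-row RHS becomes 0 − (-6)·5 = 30.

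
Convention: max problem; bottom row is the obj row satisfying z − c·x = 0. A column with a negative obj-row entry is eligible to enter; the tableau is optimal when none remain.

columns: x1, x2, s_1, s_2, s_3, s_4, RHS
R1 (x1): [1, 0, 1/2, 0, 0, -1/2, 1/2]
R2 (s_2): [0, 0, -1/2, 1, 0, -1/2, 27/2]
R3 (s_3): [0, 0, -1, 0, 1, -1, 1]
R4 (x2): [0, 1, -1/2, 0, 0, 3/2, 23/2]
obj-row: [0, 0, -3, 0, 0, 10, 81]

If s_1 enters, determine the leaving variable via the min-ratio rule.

x1

Column s_1 entries and ratios — x1: (1/2)/(1/2) = 1; s_2: -1/2 ≤ 0, skip; s_3: -1 ≤ 0, skip; x2: -1/2 ≤ 0, skip.
Smallest ratio is 1 in the row of x1, so x1 leaves.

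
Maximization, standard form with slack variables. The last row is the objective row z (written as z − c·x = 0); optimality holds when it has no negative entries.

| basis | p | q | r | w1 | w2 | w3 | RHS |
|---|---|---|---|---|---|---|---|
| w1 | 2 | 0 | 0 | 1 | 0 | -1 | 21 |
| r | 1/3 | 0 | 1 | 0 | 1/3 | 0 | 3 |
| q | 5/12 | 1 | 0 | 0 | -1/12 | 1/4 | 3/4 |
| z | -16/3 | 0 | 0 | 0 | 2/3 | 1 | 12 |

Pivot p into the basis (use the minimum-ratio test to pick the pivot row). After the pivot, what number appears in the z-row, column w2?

Ratio test on column p — row 1: 21/2 = 21/2; row 2: 3/(1/3) = 9; row 3: (3/4)/(5/12) = 9/5. Minimum is 9/5 at row 3 (q leaves); pivot element 5/12.
Divide row 3 by 5/12; eliminate column p from the other rows.
z-row update in column w2: 2/3 − (-16/3)·(-1/5) = -2/5.

-2/5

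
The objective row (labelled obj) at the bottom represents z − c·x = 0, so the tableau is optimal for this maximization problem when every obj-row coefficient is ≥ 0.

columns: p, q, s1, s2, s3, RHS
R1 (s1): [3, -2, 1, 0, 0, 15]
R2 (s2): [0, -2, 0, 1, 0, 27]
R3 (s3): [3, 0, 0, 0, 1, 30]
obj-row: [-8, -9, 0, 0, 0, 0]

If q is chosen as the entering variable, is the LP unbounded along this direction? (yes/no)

Every constraint-row entry in column q is ≤ 0, so increasing q is unbounded.

yes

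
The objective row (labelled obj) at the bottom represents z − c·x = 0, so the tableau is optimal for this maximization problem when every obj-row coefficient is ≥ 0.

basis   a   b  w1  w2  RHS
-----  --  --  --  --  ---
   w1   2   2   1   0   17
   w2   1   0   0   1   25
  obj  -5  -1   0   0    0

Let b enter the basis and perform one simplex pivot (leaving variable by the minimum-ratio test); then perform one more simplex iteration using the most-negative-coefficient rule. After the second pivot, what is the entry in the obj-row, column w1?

5/2

Ratio test on column b — row 1: 17/2 = 17/2; row 2: entry 0 ≤ 0. Minimum is 17/2 at row 1 (w1 leaves); pivot element 2.
Divide row 1 by 2; eliminate column b from the other rows.
Second iteration: most negative obj-row entry is -4 in column a, so a enters.
Ratio test on column a — row 1: (17/2)/1 = 17/2; row 2: 25/1 = 25. Minimum is 17/2 at row 1 (b leaves); pivot element 1.
Divide row 1 by 1; eliminate column a from the other rows.
After both pivots, the entry at the obj-row, column w1 is 5/2.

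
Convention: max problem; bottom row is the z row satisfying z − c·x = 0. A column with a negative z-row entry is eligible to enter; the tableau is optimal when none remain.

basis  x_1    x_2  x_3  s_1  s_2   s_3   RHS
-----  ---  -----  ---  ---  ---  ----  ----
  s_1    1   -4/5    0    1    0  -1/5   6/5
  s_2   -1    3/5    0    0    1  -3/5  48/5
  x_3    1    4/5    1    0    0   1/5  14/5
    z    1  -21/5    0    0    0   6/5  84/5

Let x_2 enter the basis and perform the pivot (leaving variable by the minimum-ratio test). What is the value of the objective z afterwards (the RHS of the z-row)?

Ratio test on column x_2 — row 1: entry -4/5 ≤ 0; row 2: (48/5)/(3/5) = 16; row 3: (14/5)/(4/5) = 7/2. Minimum is 7/2 at row 3 (x_3 leaves); pivot element 4/5.
Pivot on row 3; the z-row RHS becomes 84/5 − (-21/5)·(7/2) = 63/2.

63/2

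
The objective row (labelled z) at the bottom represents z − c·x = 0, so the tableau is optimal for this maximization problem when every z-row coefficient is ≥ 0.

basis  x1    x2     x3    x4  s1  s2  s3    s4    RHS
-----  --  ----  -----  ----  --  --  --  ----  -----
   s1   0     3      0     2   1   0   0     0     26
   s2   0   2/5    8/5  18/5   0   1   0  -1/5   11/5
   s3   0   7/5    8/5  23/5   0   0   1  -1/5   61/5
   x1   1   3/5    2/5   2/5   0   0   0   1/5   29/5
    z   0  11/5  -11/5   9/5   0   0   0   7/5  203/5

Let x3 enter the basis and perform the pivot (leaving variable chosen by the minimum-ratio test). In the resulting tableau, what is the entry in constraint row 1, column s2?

0

Ratio test on column x3 — row 1: entry 0 ≤ 0; row 2: (11/5)/(8/5) = 11/8; row 3: (61/5)/(8/5) = 61/8; row 4: (29/5)/(2/5) = 29/2. Minimum is 11/8 at row 2 (s2 leaves); pivot element 8/5.
Divide row 2 by 8/5; eliminate column x3 from the other rows.
Row 1 update in column s2: 0 − 0·(5/8) = 0.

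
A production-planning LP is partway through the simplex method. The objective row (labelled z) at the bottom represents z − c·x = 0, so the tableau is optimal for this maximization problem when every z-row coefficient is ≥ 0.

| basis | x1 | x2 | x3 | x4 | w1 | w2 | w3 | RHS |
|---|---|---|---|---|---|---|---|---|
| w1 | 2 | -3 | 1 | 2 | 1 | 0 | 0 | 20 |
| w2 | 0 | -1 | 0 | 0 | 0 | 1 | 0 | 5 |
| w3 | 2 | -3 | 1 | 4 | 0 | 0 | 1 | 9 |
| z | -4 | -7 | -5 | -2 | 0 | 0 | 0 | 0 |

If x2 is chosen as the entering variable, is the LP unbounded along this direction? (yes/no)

yes

Every constraint-row entry in column x2 is ≤ 0, so increasing x2 is unbounded.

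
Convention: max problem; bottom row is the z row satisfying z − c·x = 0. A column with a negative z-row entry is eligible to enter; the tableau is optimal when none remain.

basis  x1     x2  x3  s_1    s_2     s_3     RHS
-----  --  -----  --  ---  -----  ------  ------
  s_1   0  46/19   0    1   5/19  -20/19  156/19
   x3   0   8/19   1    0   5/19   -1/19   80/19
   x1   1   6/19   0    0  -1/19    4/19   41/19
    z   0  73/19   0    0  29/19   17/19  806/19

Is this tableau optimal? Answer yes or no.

Every z-row coefficient is ≥ 0, so the tableau is optimal.

yes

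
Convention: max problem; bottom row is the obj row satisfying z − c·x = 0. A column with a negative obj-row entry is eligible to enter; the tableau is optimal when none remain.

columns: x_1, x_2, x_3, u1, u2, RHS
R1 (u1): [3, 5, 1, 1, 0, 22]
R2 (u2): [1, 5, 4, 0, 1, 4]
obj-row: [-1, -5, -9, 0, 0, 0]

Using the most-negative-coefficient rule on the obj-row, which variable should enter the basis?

x_3

Negative obj-row entries: x_1: -1, x_2: -5, x_3: -9.
The most negative is -9 in column x_3, so x_3 enters.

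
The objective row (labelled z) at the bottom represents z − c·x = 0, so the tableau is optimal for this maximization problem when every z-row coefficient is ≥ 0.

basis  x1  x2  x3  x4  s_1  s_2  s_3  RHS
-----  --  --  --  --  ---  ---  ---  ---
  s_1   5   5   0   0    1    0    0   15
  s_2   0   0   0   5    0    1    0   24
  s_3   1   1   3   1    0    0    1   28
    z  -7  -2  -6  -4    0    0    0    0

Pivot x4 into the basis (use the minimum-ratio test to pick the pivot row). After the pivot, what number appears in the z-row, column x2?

-2

Ratio test on column x4 — row 1: entry 0 ≤ 0; row 2: 24/5 = 24/5; row 3: 28/1 = 28. Minimum is 24/5 at row 2 (s_2 leaves); pivot element 5.
Divide row 2 by 5; eliminate column x4 from the other rows.
z-row update in column x2: -2 − (-4)·0 = -2.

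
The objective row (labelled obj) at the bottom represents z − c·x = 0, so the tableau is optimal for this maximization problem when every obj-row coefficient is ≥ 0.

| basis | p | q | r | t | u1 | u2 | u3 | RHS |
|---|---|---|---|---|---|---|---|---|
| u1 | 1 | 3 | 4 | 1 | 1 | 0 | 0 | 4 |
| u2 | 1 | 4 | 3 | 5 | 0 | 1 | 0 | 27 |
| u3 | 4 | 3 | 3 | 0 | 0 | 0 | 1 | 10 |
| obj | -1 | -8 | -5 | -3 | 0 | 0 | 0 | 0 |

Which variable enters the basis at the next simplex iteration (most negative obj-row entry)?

q

Negative obj-row entries: p: -1, q: -8, r: -5, t: -3.
The most negative is -8 in column q, so q enters.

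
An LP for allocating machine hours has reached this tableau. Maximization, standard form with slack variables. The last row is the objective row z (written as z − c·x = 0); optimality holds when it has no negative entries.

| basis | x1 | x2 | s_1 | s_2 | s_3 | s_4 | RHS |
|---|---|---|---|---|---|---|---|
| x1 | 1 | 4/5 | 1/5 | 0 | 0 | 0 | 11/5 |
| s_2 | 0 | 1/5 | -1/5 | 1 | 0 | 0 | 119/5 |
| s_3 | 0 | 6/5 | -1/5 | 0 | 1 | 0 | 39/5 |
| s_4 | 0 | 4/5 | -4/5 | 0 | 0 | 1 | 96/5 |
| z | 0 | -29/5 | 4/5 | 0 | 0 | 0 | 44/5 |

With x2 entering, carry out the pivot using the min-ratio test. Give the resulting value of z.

99/4

Ratio test on column x2 — row 1: (11/5)/(4/5) = 11/4; row 2: (119/5)/(1/5) = 119; row 3: (39/5)/(6/5) = 13/2; row 4: (96/5)/(4/5) = 24. Minimum is 11/4 at row 1 (x1 leaves); pivot element 4/5.
Pivot on row 1; the z-row RHS becomes 44/5 − (-29/5)·(11/4) = 99/4.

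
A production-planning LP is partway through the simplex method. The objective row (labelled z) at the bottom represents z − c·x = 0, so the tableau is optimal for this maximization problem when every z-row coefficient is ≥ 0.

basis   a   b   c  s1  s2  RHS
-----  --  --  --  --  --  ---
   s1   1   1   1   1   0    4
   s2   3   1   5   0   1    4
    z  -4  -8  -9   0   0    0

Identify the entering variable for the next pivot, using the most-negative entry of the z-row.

Negative z-row entries: a: -4, b: -8, c: -9.
The most negative is -9 in column c, so c enters.

c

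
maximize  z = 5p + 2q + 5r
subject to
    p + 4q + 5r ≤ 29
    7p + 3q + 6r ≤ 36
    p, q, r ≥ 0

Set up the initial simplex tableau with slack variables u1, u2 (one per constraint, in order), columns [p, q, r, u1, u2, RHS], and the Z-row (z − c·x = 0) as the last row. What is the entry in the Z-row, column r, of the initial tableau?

The Z-row carries the negated objective coefficients: the r entry is -5.

-5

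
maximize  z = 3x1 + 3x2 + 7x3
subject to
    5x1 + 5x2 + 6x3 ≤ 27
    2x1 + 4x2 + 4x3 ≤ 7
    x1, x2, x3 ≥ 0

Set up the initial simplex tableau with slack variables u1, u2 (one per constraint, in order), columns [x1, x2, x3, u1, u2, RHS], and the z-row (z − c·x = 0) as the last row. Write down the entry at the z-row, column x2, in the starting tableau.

The z-row carries the negated objective coefficients: the x2 entry is -3.

-3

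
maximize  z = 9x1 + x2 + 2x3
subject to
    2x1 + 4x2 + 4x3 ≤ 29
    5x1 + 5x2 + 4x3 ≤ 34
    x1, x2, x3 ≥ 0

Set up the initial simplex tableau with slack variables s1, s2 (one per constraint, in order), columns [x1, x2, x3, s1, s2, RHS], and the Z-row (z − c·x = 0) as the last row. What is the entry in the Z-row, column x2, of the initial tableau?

The Z-row carries the negated objective coefficients: the x2 entry is -1.

-1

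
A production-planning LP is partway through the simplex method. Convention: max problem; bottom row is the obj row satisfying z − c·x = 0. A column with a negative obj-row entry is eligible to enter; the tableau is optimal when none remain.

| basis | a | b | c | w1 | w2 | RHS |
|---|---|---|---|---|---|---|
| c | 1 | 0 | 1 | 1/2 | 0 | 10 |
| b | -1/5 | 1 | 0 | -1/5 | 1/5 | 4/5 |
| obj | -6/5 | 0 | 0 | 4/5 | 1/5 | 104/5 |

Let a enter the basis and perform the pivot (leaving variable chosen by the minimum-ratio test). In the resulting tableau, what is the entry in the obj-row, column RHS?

164/5

Ratio test on column a — row 1: 10/1 = 10; row 2: entry -1/5 ≤ 0. Minimum is 10 at row 1 (c leaves); pivot element 1.
Divide row 1 by 1; eliminate column a from the other rows.
obj-row update in column RHS: 104/5 − (-6/5)·10 = 164/5.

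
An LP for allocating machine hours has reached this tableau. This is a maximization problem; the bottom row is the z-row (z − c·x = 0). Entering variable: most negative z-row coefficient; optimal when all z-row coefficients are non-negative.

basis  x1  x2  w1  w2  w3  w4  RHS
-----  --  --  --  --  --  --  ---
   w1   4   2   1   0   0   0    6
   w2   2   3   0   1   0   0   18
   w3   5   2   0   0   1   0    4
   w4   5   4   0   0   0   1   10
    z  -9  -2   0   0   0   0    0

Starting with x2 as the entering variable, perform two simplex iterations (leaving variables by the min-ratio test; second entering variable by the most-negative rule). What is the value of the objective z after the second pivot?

Ratio test on column x2 — row 1: 6/2 = 3; row 2: 18/3 = 6; row 3: 4/2 = 2; row 4: 10/4 = 5/2. Minimum is 2 at row 3 (w3 leaves); pivot element 2.
Pivot on row 3; the z-row RHS becomes 0 − (-2)·2 = 4.
Next entering variable (most negative z-row entry -4): x1.
Ratio test on column x1 — row 1: entry -1 ≤ 0; row 2: entry -11/2 ≤ 0; row 3: 2/(5/2) = 4/5; row 4: entry -5 ≤ 0. Minimum is 4/5 at row 3 (x2 leaves); pivot element 5/2.
After the second pivot the z-row RHS is 4 − (-4)·(4/5) = 36/5.

36/5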